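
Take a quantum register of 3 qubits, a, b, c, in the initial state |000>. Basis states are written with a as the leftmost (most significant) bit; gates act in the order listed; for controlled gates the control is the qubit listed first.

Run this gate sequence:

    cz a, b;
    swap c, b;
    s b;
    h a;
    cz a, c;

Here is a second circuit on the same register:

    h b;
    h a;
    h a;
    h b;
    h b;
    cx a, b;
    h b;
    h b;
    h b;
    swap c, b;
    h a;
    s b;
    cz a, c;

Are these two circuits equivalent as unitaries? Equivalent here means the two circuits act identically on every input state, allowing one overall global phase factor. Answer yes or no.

Yes — the two circuits implement the same unitary up to a global phase.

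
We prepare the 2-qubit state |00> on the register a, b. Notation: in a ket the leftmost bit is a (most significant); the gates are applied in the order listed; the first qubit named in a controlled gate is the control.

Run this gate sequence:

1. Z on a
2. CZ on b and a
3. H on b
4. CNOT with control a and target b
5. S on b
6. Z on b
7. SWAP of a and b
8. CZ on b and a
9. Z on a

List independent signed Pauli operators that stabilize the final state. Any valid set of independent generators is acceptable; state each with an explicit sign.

The stabilizer group can be generated by +YI, +IZ, among other valid generating sets.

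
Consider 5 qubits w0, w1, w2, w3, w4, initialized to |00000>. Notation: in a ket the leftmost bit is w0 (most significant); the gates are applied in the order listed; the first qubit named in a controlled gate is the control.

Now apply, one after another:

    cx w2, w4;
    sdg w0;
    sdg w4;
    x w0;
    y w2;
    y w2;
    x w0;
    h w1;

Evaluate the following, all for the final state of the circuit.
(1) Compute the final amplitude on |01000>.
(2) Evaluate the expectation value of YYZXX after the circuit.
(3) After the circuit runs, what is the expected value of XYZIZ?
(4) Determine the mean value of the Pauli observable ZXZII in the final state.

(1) The final state's coefficient on |01000> equals sqrt(2)/2.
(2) The expectation value of YYZXX is 0.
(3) In the final state, XYZIZ has expectation 0.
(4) The observable ZXZII averages to 1.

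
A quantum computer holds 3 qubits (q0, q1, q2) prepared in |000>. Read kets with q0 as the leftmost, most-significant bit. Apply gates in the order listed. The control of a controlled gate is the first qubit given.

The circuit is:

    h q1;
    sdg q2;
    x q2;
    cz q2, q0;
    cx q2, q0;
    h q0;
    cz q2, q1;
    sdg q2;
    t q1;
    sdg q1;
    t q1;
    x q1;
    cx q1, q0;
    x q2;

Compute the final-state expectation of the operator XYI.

In the final state, XYI has expectation 0.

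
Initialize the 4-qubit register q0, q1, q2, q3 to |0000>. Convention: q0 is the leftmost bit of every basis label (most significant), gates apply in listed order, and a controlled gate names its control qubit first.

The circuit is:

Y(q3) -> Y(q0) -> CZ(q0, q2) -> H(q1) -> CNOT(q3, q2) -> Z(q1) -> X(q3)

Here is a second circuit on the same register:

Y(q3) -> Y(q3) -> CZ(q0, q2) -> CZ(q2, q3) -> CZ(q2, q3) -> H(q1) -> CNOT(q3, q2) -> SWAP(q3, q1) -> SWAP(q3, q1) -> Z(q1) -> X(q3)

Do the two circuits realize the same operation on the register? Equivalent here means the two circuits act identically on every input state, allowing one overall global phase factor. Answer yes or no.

No, they are not equivalent — no single phase factor reconciles the two unitaries.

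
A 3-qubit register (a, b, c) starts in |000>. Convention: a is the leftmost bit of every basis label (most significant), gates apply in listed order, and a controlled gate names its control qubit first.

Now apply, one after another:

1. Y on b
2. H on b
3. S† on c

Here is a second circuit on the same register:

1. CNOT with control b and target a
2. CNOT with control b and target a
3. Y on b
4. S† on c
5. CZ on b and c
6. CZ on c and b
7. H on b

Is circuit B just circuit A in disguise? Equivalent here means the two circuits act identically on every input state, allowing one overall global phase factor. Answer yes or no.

Yes, they are equivalent — the unitaries differ by at most a global phase.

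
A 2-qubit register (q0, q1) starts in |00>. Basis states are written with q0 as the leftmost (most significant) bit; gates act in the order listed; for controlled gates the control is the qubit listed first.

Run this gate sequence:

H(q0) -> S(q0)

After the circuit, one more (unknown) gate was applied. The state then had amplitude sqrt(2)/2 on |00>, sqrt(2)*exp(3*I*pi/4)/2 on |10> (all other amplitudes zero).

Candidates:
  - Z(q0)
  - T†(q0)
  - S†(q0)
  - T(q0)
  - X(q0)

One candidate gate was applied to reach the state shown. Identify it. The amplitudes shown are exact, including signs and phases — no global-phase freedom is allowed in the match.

The unique candidate consistent with the amplitudes is T(q0).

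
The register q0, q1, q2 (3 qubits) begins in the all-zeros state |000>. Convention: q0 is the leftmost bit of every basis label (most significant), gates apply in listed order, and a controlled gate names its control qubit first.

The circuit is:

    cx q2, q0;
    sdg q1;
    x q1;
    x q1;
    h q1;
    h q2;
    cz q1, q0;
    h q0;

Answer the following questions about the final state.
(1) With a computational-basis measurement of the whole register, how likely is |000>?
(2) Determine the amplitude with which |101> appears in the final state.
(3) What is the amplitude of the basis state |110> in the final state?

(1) A full measurement returns |000> with probability 1/8. Key observation: gates 3-4 undo each other exactly, leaving only the rest of the circuit to track.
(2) The amplitude on |101> is sqrt(2)/4.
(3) |110> carries amplitude sqrt(2)/4 in the final state.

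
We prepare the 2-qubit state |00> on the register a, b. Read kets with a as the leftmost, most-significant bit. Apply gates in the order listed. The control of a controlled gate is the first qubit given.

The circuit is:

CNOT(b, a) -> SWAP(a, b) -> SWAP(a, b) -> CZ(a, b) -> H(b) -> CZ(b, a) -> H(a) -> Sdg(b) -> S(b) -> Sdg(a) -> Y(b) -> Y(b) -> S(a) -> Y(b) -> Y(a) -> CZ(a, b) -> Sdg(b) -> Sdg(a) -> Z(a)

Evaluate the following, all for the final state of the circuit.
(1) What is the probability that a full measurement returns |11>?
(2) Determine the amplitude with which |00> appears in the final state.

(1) A full measurement returns |11> with probability 1/4.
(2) The final state's coefficient on |00> equals -1/2.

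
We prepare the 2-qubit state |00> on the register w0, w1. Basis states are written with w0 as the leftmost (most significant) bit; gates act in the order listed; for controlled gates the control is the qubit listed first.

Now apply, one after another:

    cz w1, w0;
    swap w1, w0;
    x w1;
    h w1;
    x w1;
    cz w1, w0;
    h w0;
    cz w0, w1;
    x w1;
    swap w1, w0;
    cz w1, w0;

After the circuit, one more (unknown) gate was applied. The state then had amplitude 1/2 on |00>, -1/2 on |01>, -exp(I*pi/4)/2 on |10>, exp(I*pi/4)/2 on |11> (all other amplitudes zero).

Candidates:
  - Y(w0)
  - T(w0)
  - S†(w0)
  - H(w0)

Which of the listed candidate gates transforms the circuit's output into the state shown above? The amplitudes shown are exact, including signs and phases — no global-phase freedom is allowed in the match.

It was T(w0) that produced the state shown.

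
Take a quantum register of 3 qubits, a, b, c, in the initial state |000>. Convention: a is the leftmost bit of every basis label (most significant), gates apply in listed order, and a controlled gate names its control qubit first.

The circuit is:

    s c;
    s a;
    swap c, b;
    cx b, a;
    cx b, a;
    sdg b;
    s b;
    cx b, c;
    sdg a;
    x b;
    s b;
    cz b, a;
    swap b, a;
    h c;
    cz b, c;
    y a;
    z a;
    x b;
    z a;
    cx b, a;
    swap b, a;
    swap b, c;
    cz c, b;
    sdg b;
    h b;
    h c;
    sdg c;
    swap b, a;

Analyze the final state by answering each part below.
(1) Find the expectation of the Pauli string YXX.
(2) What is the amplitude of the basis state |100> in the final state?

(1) The observable YXX averages to 0. Key observation: gates 4-5 undo each other exactly, leaving only the rest of the circuit to track.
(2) |100> carries amplitude 0 in the final state.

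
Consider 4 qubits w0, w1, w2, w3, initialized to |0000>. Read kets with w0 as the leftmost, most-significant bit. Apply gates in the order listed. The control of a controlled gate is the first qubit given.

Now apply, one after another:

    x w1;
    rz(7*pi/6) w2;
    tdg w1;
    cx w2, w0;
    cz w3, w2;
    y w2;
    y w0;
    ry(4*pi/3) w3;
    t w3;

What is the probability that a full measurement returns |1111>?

Outcome |1111> occurs with probability 3/4.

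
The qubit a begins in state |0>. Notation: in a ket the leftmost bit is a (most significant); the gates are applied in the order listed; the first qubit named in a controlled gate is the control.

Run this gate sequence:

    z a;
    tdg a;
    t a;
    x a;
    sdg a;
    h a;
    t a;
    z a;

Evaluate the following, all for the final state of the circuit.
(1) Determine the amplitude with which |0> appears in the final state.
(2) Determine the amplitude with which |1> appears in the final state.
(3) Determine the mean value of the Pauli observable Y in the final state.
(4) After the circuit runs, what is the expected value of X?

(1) The amplitude on |0> is -sqrt(2)*I/2.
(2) |1> carries amplitude -sqrt(2)*exp(3*I*pi/4)/2 in the final state.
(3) The observable Y averages to sqrt(2)/2.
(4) In the final state, X has expectation sqrt(2)/2.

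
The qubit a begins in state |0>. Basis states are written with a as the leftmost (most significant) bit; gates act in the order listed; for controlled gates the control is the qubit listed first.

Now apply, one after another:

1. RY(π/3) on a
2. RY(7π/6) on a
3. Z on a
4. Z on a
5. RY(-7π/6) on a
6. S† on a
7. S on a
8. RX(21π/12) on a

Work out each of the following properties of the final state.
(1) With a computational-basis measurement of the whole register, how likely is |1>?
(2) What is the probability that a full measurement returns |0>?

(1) Outcome |1> occurs with probability 1/2 - sqrt(2)/8. Key observation: gates 2-5 undo each other exactly, leaving only the rest of the circuit to track.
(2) The probability of measuring |0> is sqrt(2)/8 + 1/2.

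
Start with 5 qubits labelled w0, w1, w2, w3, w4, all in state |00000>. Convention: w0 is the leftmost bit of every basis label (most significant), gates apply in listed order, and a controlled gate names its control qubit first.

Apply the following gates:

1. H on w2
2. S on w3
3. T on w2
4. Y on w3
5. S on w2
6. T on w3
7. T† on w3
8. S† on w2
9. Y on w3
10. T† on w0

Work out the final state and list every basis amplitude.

The resulting statevector has amplitude sqrt(2)/2 on |00000>, sqrt(2)*exp(I*pi/4)/2 on |00100>, and 0 on every other basis state. Key observation: gates 4-9 undo each other exactly, leaving only the rest of the circuit to track.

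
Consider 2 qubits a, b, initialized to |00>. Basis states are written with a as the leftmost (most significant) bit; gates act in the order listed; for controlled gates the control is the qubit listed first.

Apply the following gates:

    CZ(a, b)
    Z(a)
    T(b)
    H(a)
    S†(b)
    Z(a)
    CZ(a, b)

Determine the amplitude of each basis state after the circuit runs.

The final amplitudes are sqrt(2)/2 on |00>, 0 on |01>, -sqrt(2)/2 on |10>, 0 on |11>.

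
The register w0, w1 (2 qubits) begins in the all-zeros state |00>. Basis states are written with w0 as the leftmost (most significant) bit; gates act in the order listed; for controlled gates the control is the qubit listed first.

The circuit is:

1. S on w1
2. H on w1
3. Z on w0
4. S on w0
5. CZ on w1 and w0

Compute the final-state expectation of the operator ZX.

In the final state, ZX has expectation 1.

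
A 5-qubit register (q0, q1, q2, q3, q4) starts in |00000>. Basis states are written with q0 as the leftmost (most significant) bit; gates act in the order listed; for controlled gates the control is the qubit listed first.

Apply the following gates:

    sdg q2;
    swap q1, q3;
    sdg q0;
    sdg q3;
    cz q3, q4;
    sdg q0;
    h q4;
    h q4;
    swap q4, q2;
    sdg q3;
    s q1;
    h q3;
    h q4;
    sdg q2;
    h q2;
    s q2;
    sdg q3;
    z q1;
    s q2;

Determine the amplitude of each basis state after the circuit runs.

The final amplitudes are sqrt(2)/4 on |00000>, sqrt(2)/4 on |00001>, -sqrt(2)*I/4 on |00010>, -sqrt(2)*I/4 on |00011>, -sqrt(2)/4 on |00100>, -sqrt(2)/4 on |00101>, sqrt(2)*I/4 on |00110>, sqrt(2)*I/4 on |00111>, and 0 on every other basis state. Key observation: the block from step 7 through step 8 cancels to the identity and can be dropped.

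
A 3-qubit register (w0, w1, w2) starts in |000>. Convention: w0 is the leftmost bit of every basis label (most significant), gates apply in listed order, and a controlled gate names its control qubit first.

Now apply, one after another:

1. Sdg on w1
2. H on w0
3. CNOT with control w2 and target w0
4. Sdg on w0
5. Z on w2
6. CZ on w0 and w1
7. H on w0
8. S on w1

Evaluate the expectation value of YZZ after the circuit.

The observable YZZ averages to 1.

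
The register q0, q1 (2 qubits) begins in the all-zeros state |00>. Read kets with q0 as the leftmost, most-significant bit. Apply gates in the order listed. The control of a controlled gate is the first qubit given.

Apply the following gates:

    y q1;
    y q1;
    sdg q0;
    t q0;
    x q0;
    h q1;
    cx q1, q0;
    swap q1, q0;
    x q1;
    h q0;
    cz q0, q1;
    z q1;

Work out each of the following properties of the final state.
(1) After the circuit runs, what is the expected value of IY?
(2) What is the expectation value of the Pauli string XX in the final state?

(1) The observable IY averages to 0.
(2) In the final state, XX has expectation -1.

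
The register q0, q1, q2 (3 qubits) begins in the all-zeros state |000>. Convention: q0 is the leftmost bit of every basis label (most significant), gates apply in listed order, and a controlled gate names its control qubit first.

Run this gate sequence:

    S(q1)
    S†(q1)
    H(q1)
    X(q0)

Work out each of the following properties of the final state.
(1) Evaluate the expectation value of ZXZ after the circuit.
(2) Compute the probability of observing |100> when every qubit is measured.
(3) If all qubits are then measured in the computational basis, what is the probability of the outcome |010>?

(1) In the final state, ZXZ has expectation -1. Key observation: gates 1-2 undo each other exactly, leaving only the rest of the circuit to track.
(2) Outcome |100> occurs with probability 1/2.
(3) The probability of measuring |010> is 0.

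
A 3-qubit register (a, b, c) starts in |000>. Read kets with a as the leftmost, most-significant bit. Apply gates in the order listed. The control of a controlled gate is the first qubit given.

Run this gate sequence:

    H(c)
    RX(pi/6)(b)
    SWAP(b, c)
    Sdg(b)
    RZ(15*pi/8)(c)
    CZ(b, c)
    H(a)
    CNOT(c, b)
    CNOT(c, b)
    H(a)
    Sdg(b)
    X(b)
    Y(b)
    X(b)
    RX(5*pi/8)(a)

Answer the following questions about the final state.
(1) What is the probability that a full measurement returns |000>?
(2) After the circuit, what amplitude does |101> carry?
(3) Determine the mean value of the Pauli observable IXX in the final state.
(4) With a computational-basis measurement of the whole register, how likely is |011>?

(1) A full measurement returns |000> with probability (2 - sqrt(2 - sqrt(2)))*(sqrt(3) + 2)/32. Key observation: the block from step 7 through step 10 cancels to the identity and can be dropped.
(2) |101> carries amplitude (-1 + sqrt(3))*exp(7*I*pi/16)*sin(5*pi/16)/4 in the final state.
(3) The expectation value of IXX is 0.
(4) Outcome |011> occurs with probability (2 - sqrt(3))*(2 - sqrt(2 - sqrt(2)))/32.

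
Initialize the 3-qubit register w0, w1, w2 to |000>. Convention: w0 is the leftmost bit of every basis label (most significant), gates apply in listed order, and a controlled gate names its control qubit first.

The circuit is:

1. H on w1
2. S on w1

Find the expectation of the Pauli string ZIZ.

In the final state, ZIZ has expectation 1.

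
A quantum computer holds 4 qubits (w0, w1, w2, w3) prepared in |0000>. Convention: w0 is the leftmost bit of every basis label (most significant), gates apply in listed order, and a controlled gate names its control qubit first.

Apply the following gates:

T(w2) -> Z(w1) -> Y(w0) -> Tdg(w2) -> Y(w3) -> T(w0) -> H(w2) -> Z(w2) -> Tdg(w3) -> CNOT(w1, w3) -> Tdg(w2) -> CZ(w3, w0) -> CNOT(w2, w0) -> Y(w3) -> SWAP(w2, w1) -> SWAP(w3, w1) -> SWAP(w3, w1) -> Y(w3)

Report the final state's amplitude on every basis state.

The resulting statevector has amplitude sqrt(2)*exp(3*I*pi/4)/2 on |0101>, sqrt(2)/2 on |1001>, and 0 on every other basis state. Key observation: steps 16-17 multiply out to the identity, so the circuit reduces to the remaining gates.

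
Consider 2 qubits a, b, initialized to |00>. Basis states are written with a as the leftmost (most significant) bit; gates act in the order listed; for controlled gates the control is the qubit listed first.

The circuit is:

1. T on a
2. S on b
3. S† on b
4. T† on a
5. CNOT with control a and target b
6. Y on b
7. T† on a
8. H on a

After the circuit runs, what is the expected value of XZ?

The expectation value of XZ is -1. Key observation: gates 1-4 undo each other exactly, leaving only the rest of the circuit to track.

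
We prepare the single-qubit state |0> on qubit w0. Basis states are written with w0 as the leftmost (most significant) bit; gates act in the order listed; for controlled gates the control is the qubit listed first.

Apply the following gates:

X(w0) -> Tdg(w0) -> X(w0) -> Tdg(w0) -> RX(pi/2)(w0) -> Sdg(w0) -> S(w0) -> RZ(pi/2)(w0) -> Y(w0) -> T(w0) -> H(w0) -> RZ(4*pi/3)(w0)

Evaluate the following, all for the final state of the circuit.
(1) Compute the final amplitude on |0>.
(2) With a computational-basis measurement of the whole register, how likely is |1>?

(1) The final state's coefficient on |0> equals -exp(7*I*pi/12)/2 + exp(I*pi/3)/2.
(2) A full measurement returns |1> with probability sqrt(2)/4 + 1/2.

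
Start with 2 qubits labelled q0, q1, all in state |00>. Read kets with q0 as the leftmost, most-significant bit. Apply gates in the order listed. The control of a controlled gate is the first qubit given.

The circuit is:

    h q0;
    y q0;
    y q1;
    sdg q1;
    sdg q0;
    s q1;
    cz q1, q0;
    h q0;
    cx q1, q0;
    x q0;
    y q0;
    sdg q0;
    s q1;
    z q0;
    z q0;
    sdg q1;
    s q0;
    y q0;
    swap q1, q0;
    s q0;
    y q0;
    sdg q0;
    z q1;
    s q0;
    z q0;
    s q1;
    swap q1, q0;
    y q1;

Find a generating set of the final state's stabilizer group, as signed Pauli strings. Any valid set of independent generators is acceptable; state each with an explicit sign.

The final state is stabilized by the group generated by +XI, -IZ; other independent generating sets are equally valid.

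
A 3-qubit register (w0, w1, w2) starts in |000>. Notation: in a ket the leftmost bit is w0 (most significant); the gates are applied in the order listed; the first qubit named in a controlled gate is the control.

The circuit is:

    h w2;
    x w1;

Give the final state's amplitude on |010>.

The final state's coefficient on |010> equals sqrt(2)/2.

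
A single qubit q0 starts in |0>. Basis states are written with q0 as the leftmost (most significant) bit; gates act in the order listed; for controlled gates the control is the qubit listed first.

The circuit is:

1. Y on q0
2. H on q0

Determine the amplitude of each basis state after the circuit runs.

The resulting statevector has amplitude sqrt(2)*I/2 on |0>, -sqrt(2)*I/2 on |1>.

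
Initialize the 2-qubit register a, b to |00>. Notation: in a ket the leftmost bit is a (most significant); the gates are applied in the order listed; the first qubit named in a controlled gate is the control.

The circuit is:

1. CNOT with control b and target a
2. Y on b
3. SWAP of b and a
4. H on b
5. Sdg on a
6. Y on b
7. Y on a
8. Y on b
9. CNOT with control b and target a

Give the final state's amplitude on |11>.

|11> carries amplitude -sqrt(2)*I/2 in the final state.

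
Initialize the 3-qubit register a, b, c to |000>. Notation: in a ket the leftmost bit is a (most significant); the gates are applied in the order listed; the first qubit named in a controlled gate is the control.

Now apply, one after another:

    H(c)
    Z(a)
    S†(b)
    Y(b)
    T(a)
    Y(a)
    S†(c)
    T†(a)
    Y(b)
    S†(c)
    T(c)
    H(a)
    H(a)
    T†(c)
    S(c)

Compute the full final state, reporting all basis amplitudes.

The final amplitudes are sqrt(2)*exp(I*pi/4)/2 on |100>, -sqrt(2)*exp(3*I*pi/4)/2 on |101>, and 0 on every other basis state.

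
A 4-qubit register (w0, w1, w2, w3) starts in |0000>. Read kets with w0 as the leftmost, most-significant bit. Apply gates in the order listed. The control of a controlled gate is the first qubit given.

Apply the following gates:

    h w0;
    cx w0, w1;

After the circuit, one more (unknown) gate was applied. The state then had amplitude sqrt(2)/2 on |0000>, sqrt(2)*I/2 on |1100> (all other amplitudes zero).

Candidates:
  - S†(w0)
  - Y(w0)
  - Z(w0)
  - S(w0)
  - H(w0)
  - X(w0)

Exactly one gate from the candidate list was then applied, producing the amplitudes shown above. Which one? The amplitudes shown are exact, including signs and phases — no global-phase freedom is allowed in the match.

It was S(w0) that produced the state shown.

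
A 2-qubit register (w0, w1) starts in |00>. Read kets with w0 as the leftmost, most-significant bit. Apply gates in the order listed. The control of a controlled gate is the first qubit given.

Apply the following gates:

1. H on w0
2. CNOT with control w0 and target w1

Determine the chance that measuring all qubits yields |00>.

A full measurement returns |00> with probability 1/2.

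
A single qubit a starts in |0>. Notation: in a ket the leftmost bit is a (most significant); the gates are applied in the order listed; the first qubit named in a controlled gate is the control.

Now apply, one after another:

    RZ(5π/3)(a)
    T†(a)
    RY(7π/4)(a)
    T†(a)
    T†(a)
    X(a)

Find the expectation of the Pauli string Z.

The observable Z averages to -sqrt(2)/2.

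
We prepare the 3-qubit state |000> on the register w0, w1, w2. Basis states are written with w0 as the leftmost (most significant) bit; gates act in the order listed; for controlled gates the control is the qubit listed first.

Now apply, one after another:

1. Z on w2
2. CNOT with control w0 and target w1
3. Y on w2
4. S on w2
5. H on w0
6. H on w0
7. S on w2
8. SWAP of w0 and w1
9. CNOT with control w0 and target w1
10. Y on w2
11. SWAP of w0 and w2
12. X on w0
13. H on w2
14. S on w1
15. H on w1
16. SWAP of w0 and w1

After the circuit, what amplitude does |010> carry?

The final state's coefficient on |010> equals -1/2.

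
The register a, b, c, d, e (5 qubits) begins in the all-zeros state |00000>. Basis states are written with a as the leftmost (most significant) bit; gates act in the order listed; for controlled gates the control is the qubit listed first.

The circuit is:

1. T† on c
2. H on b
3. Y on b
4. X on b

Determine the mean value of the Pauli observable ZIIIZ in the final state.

The observable ZIIIZ averages to 1.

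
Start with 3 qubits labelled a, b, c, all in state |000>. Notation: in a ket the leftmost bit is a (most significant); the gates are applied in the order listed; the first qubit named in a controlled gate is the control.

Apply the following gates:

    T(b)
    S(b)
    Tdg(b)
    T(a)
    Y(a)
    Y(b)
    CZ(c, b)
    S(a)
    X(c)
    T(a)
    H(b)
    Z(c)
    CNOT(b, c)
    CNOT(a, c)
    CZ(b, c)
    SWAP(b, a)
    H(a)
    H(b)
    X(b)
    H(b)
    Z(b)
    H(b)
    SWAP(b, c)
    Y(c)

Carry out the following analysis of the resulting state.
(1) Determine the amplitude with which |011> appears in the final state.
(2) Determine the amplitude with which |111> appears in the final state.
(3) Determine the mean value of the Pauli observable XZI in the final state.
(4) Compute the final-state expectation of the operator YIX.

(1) |011> carries amplitude -sqrt(2)*exp(I*pi/4)/4 in the final state.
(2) |111> carries amplitude sqrt(2)*exp(I*pi/4)/4 in the final state.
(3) In the final state, XZI has expectation 1.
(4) The observable YIX averages to 0.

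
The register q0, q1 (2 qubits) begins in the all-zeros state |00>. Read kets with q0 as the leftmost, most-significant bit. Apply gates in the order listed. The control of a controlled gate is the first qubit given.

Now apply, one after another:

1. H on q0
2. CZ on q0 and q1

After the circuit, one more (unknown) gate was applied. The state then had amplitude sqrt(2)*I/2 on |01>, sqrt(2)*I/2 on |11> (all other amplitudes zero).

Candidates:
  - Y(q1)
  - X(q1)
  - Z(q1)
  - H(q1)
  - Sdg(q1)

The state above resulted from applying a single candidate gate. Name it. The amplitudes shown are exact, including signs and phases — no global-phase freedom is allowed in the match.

It was Y(q1) that produced the state shown.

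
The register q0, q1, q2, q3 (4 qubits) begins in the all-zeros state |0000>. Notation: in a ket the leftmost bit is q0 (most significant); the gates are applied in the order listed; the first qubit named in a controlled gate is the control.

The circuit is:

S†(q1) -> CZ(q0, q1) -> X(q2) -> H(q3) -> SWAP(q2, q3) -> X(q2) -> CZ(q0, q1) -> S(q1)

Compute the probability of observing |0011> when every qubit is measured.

A full measurement returns |0011> with probability 1/2.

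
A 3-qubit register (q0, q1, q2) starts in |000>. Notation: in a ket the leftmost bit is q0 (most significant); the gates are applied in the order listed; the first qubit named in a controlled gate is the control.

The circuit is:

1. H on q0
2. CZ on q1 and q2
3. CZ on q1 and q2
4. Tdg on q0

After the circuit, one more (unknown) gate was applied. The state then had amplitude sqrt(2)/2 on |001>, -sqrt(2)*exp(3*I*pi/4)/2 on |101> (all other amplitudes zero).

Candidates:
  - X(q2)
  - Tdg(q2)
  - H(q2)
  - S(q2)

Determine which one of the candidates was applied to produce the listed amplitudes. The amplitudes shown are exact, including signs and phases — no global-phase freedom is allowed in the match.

It was X(q2) that produced the state shown. Key observation: the block from step 2 through step 3 cancels to the identity and can be dropped.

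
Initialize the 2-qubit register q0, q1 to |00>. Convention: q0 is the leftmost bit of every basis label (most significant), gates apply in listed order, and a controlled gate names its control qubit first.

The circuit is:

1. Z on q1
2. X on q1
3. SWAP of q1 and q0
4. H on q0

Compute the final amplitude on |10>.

The amplitude on |10> is -sqrt(2)/2.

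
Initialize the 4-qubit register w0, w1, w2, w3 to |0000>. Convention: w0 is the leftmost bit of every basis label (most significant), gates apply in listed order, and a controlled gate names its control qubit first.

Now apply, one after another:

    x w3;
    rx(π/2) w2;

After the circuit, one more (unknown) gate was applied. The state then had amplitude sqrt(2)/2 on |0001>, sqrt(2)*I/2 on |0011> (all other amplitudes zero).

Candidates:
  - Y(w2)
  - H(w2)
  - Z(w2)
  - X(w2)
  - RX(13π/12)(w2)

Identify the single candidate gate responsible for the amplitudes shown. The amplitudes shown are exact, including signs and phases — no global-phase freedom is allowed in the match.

The applied gate was Z(w2).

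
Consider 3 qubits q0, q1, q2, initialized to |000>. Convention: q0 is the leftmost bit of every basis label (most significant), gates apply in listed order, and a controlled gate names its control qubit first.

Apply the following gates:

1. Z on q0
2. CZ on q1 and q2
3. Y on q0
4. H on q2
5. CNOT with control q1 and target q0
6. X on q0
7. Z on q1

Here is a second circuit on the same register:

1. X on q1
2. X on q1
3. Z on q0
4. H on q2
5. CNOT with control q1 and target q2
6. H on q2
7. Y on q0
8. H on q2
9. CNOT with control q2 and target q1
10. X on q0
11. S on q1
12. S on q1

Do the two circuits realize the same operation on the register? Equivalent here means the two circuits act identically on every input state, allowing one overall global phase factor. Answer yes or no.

No, they are not equivalent — no single phase factor reconciles the two unitaries.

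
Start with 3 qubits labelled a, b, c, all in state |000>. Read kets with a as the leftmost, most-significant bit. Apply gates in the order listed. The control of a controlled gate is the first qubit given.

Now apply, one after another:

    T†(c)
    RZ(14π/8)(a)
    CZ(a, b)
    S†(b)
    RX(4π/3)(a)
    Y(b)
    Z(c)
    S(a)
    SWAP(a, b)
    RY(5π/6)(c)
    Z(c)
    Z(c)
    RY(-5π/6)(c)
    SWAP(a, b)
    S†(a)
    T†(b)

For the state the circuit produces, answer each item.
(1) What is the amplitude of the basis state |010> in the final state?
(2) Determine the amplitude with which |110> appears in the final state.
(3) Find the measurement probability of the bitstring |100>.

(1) |010> carries amplitude exp(3*I*pi/8)/2 in the final state. Key observation: gates 8-15 undo each other exactly, leaving only the rest of the circuit to track.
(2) |110> carries amplitude sqrt(3)*exp(7*I*pi/8)/2 in the final state.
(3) The probability of measuring |100> is 0.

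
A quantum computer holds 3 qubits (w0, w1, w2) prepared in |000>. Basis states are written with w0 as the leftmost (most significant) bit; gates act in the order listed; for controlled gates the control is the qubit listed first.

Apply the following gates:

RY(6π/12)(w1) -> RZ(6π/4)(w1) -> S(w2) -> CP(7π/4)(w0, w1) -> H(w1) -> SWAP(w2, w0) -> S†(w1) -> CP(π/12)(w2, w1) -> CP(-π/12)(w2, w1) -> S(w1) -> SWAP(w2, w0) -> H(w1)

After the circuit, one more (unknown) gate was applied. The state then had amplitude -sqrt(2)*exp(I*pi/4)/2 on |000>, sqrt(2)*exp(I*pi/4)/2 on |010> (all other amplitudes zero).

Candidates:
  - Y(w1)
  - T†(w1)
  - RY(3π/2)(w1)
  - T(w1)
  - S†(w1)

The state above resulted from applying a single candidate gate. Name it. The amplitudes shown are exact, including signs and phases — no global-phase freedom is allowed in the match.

The unique candidate consistent with the amplitudes is S†(w1). Key observation: steps 5-12 multiply out to the identity, so the circuit reduces to the remaining gates.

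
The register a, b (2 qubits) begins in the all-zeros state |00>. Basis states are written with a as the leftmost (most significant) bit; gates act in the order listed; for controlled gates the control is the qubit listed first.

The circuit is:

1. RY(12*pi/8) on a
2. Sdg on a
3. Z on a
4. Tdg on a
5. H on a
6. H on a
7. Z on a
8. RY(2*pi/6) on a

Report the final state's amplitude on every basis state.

After the circuit, the state carries amplitude -sqrt(6)/4 + sqrt(2)*exp(I*pi/4)/4 on |00>, 0 on |01>, -sqrt(2)/4 - sqrt(6)*exp(I*pi/4)/4 on |10>, 0 on |11>.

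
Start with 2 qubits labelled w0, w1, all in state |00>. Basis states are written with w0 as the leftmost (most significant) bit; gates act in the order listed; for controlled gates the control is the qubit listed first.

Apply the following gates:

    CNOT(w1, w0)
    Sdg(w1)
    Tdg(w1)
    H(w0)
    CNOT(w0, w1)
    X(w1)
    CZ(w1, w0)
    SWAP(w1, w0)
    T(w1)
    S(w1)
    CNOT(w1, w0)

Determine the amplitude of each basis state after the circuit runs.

The resulting statevector has amplitude 0 on |00>, 0 on |01>, sqrt(2)/2 on |10>, sqrt(2)*exp(3*I*pi/4)/2 on |11>.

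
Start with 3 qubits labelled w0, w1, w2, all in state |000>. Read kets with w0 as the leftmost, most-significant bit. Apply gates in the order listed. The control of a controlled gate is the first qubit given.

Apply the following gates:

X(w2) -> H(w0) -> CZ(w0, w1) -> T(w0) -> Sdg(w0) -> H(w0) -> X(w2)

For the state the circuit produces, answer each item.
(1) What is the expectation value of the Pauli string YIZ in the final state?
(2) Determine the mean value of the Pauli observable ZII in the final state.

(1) The observable YIZ averages to sqrt(2)/2.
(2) In the final state, ZII has expectation sqrt(2)/2.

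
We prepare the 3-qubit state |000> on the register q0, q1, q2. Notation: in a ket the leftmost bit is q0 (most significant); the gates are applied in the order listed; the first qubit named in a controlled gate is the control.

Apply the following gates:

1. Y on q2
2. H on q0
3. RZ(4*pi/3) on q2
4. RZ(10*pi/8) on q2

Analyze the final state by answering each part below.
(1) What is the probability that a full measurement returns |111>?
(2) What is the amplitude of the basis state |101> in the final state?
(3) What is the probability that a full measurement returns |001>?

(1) The probability of measuring |111> is 0.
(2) The final state's coefficient on |101> equals -sqrt(2)*exp(19*I*pi/24)/2.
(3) Outcome |001> occurs with probability 1/2.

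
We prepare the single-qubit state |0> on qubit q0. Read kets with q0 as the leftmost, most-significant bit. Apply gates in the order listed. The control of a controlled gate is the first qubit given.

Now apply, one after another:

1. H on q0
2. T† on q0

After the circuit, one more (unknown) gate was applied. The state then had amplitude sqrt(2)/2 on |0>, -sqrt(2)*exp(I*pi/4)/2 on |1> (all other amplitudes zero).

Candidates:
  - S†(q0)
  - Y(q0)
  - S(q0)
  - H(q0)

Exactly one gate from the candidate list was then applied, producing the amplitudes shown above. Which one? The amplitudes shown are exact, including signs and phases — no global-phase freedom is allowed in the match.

The applied gate was S†(q0).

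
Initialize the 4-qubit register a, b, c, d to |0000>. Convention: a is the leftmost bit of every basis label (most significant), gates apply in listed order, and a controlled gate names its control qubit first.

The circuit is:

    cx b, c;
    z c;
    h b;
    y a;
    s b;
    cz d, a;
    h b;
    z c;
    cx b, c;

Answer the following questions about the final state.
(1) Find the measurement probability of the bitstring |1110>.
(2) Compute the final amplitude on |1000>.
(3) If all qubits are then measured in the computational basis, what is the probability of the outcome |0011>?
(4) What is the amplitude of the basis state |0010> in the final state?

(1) A full measurement returns |1110> with probability 1/2.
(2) |1000> carries amplitude -1/2 + I/2 in the final state.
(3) A full measurement returns |0011> with probability 0.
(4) The final state's coefficient on |0010> equals 0.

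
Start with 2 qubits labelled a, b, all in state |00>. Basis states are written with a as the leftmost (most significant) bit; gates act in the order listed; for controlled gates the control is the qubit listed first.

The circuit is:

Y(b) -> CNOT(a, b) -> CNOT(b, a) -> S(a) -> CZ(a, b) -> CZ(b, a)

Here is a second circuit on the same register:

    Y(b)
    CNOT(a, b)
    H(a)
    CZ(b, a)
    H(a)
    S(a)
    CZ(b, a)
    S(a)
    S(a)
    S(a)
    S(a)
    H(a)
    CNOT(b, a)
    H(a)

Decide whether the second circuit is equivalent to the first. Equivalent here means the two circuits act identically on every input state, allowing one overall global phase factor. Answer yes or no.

Yes, they are equivalent — the unitaries differ by at most a global phase.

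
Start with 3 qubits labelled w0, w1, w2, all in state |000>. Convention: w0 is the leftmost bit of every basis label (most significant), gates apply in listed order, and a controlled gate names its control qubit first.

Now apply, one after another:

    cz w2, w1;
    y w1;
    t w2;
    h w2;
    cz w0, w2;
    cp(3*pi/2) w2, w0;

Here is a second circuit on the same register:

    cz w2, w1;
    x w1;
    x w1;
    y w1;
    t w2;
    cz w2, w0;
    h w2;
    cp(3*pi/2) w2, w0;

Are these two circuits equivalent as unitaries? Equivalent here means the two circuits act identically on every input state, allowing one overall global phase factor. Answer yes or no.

No, they are not equivalent — no single phase factor reconciles the two unitaries.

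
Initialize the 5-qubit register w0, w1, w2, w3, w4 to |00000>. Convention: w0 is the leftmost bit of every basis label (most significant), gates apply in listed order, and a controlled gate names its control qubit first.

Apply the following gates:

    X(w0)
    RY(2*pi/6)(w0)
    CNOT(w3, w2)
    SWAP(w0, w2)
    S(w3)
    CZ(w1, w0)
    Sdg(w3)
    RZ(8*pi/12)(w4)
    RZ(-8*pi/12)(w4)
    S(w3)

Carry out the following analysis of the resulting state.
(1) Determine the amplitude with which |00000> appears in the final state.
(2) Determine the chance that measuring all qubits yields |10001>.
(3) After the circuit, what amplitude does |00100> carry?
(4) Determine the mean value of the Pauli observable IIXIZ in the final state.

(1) |00000> carries amplitude -1/2 in the final state. Key observation: the block from step 7 through step 10 cancels to the identity and can be dropped.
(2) Outcome |10001> occurs with probability 0.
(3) |00100> carries amplitude sqrt(3)/2 in the final state.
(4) The expectation value of IIXIZ is -sqrt(3)/2.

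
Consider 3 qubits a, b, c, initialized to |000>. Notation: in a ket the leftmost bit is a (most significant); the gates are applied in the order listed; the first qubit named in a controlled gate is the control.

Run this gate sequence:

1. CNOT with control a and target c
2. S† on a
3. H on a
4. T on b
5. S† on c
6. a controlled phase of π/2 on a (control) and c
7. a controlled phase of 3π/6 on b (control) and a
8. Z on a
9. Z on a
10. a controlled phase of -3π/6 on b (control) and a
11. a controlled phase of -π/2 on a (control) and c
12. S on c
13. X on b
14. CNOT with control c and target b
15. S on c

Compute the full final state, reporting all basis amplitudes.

After the circuit, the state carries amplitude sqrt(2)/2 on |010>, sqrt(2)/2 on |110>, and 0 on every other basis state. Key observation: steps 5-12 multiply out to the identity, so the circuit reduces to the remaining gates.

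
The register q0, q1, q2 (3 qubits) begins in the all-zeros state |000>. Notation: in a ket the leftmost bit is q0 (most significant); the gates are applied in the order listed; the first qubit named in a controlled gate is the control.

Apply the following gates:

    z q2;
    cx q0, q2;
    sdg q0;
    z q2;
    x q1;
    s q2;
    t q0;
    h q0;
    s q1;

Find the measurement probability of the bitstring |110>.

The probability of measuring |110> is 1/2.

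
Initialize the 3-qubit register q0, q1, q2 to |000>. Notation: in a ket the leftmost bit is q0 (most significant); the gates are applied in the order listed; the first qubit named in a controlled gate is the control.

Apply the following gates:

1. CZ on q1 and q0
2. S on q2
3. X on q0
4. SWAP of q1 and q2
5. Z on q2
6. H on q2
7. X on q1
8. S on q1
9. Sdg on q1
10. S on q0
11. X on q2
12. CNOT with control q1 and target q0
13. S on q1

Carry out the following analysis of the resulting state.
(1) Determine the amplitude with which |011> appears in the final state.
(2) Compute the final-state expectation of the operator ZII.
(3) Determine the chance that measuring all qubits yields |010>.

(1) |011> carries amplitude -sqrt(2)/2 in the final state.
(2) The observable ZII averages to 1.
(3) The probability of measuring |010> is 1/2.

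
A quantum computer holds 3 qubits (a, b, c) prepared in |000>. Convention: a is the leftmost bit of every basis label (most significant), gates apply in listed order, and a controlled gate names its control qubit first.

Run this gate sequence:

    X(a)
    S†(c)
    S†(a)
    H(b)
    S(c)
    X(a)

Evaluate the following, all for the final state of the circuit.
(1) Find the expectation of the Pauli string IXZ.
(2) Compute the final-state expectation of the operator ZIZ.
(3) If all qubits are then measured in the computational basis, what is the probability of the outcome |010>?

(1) In the final state, IXZ has expectation 1.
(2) In the final state, ZIZ has expectation 1.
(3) A full measurement returns |010> with probability 1/2.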